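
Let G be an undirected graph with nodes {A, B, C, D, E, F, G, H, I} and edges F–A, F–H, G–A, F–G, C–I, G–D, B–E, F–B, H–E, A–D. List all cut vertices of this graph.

Removing F increases the component count from 2 to 3, so F is a cut vertex.
By contrast removing E leaves 2 components; it is not a cut vertex. No other vertex is a cut vertex either.

F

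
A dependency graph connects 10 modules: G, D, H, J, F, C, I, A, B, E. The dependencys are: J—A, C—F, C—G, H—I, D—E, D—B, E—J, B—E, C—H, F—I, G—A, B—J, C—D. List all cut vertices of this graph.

C

Removing C increases the component count from 1 to 2, so C is a cut vertex.
By contrast removing J leaves 1 component; it is not a cut vertex. No other vertex is a cut vertex either.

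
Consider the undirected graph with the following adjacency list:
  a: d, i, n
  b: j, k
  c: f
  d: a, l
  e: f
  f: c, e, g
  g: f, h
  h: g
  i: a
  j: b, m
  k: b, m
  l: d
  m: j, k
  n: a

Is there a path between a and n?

From a we can reach a, d, i, l, n, which includes n.

Yes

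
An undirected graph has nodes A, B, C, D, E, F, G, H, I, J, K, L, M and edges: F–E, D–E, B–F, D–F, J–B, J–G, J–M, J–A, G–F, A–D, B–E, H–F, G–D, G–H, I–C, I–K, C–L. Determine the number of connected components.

2

Starting from C we can reach C, I, K, L. That is one component of size 4.
Starting from A we can reach A, B, D, E, F, G, H, J, M. That is one component of size 9.
Total: 2 components.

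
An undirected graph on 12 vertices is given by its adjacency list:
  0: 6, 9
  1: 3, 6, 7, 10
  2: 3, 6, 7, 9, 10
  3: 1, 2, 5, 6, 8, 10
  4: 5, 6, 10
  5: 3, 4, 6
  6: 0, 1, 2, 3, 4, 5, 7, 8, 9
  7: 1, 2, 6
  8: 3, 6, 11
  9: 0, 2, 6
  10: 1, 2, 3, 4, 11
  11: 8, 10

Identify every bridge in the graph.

The edges on the cycle 6-4-5-3-6 are not bridges since each lies on that cycle.
Every edge lies on some cycle, so there are no bridges.

none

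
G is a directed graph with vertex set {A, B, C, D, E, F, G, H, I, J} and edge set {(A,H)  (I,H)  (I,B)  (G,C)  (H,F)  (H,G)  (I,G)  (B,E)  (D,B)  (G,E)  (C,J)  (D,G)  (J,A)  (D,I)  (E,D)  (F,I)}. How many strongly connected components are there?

1

{A, B, C, D, E, F, G, H, I, J} are all mutually reachable — one SCC of size 10.
That gives 1 strongly connected component.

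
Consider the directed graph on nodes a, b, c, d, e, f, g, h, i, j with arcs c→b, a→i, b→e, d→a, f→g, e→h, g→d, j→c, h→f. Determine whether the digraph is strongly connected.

There is no directed path from b to j, so the graph is not strongly connected.

No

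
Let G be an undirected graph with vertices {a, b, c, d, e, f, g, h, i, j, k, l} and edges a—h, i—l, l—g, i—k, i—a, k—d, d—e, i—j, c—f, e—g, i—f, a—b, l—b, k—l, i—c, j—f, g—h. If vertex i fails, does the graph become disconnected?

Deleting i raises the number of components from 1 to 2, so i is a cut vertex.

Yes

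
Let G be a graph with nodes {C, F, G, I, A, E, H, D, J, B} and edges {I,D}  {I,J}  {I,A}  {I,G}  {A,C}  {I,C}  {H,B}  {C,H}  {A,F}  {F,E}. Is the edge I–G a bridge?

Removing I–G leaves no path between I and G: the component count goes from 1 to 2. So it is a bridge.

Yes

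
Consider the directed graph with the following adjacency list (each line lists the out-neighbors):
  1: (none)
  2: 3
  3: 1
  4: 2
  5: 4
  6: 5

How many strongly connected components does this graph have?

6

{5} is an SCC by itself.
{6} is an SCC by itself.
{2} is an SCC by itself.
{4} is an SCC by itself.
{1} is an SCC by itself.
(and 1 more singleton SCC)
That gives 6 strongly connected components.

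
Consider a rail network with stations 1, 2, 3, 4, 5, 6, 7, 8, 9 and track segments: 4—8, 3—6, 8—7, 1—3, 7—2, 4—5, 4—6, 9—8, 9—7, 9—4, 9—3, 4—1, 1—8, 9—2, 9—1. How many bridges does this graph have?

1

The edges on the cycle 9-4-1-9 are not bridges since each lies on that cycle.
But removing 4—5 disconnects 4 from 5 — this is a bridge.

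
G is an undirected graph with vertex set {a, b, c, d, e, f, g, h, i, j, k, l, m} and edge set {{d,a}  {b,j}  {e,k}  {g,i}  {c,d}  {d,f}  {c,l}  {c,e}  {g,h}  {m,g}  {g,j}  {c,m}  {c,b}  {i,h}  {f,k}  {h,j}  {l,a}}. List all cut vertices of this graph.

Removing c increases the component count from 1 to 2, so c is a cut vertex.
By contrast removing k leaves 1 component; it is not a cut vertex. No other vertex is a cut vertex either.

c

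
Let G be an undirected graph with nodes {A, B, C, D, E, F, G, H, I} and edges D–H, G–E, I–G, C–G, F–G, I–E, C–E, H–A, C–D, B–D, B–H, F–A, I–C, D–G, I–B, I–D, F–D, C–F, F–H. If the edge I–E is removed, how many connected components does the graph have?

I and E are still connected via I-C-E, so the component count stays at 1.

1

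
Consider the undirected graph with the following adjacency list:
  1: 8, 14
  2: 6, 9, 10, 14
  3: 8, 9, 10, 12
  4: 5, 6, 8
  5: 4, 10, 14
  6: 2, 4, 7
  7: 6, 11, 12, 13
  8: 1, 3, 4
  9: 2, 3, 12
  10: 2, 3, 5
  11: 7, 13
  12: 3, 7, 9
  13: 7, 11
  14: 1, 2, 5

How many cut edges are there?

The edges on the cycle 7-13-11-7 are not bridges since each lies on that cycle.
Every edge lies on some cycle, so there are no bridges.

0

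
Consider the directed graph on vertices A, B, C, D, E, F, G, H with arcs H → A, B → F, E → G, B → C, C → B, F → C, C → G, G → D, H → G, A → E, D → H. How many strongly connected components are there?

2

{A, D, E, G, H} are all mutually reachable — one SCC of size 5.
{B, C, F} are all mutually reachable — one SCC of size 3.
That gives 2 strongly connected components.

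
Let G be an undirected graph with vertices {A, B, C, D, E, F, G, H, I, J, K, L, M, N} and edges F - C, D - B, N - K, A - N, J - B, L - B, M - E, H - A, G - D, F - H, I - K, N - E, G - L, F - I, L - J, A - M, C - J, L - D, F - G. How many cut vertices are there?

1

Removing F increases the component count from 1 to 2, so F is a cut vertex.
By contrast removing J leaves 1 component; it is not a cut vertex. No other vertex is a cut vertex either.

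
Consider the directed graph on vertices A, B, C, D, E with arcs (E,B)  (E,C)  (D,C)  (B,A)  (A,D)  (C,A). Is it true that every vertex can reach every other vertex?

There is no directed path from D to E, so the graph is not strongly connected.

No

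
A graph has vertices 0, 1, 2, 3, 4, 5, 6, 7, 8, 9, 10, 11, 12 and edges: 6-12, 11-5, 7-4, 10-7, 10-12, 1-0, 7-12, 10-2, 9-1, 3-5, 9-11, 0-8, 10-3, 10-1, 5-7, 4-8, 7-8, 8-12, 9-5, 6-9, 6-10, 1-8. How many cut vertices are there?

1

Removing 10 increases the component count from 1 to 2, so 10 is a cut vertex.
By contrast removing 3 leaves 1 component; it is not a cut vertex. No other vertex is a cut vertex either.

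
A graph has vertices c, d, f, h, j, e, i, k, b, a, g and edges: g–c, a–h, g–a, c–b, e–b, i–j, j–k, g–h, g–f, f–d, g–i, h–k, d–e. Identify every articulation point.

Removing g increases the component count from 1 to 2, so g is a cut vertex.
By contrast removing c leaves 1 component; it is not a cut vertex. No other vertex is a cut vertex either.

g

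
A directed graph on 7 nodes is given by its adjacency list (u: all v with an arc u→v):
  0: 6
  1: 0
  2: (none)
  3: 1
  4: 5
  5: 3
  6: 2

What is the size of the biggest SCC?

1

{1} is an SCC by itself.
{6} is an SCC by itself.
{4} is an SCC by itself.
{3} is an SCC by itself.
{5} is an SCC by itself.
(and 2 more singleton SCCs)
The largest has 1 vertex.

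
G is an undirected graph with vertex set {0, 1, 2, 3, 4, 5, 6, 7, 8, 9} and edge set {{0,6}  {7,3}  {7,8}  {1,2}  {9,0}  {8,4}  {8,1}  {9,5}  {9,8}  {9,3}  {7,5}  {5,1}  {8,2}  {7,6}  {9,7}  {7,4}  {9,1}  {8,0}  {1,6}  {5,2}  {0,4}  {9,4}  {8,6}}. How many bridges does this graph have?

0

The edges on the cycle 7-5-2-8-7 are not bridges since each lies on that cycle.
Every edge lies on some cycle, so there are no bridges.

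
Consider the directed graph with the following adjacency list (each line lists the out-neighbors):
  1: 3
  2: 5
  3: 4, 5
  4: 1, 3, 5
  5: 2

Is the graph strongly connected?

There is no directed path from 5 to 3, so the graph is not strongly connected.

No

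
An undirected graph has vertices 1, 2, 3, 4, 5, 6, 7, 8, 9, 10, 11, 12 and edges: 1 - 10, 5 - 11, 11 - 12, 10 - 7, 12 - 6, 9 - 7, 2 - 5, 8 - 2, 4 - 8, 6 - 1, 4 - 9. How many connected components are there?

2

3 is isolated — a component by itself.
Starting from 1 we can reach 1, 2, 4, 5, 6, 7, 8, 9, 10, 11, 12. That is one component of size 11.
Total: 2 components.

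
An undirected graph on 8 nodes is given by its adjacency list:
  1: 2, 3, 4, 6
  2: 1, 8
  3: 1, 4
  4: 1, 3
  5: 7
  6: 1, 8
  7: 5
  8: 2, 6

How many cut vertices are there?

Removing 1 increases the component count from 2 to 3, so 1 is a cut vertex.
By contrast removing 2 leaves 2 components; it is not a cut vertex. No other vertex is a cut vertex either.

1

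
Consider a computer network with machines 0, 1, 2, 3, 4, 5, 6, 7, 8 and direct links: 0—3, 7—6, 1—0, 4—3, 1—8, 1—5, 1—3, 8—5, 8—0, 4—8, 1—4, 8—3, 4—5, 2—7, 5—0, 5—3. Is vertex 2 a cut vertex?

Deleting 2 leaves 2 components (was 2), so 2 is not a cut vertex.

No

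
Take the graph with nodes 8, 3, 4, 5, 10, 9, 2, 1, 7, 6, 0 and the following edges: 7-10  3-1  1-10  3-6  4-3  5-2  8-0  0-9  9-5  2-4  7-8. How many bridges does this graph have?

The edges on the cycle 7-8-0-9-5-2-4-3-1-10-7 are not bridges since each lies on that cycle.
But removing 6-3 disconnects 6 from 3 — this is a bridge.

1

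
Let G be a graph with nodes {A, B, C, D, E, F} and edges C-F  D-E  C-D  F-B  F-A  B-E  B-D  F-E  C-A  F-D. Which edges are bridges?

none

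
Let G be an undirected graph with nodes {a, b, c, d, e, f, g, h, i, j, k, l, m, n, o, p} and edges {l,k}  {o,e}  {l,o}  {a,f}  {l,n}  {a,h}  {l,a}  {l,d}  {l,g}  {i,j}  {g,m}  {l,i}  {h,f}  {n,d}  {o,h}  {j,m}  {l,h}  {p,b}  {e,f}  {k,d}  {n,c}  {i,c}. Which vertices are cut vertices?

l

Removing l increases the component count from 2 to 3, so l is a cut vertex.
By contrast removing k leaves 2 components; it is not a cut vertex. No other vertex is a cut vertex either.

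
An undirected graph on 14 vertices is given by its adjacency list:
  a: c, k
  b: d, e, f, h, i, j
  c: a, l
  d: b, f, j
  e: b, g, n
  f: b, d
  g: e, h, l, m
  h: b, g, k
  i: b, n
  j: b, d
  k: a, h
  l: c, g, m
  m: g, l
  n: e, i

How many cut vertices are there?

Removing b increases the component count from 1 to 2, so b is a cut vertex.
By contrast removing a leaves 1 component; it is not a cut vertex. No other vertex is a cut vertex either.

1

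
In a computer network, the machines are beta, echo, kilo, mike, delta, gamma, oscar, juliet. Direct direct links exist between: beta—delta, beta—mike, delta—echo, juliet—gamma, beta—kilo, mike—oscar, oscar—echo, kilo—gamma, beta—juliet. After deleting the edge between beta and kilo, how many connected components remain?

1

beta and kilo are still connected via beta-juliet-gamma-kilo, so the component count stays at 1.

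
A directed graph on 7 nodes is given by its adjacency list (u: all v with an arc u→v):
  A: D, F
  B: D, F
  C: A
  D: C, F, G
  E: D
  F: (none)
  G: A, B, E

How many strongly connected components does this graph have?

2

{A, B, C, D, E, G} are all mutually reachable — one SCC of size 6.
{F} is an SCC by itself.
That gives 2 strongly connected components.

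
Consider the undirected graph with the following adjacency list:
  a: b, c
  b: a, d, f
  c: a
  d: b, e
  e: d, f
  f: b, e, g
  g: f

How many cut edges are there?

The edges on the cycle e-f-b-d-e are not bridges since each lies on that cycle.
But removing f-g disconnects f from g; removing b-a disconnects b from a; removing a-c disconnects a from c — these are bridges.
That makes 3 bridges.

3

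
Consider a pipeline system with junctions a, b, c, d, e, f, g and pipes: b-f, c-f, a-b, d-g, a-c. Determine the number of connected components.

e is isolated — a component by itself.
Starting from d we can reach d, g. That is one component of size 2.
Starting from a we can reach a, b, c, f. That is one component of size 4.
Total: 3 components.

3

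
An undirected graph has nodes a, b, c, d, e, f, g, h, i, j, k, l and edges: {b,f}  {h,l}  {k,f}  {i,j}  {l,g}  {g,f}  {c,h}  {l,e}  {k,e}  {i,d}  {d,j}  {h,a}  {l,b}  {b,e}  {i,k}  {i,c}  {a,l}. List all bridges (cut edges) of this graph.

none

The edges on the cycle i-d-j-i are not bridges since each lies on that cycle.
Every edge lies on some cycle, so there are no bridges.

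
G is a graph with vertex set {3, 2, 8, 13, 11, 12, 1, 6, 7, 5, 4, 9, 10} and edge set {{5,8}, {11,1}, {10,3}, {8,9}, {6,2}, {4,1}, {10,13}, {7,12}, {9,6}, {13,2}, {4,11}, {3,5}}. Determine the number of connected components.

Starting from 7 we can reach 7, 12. That is one component of size 2.
Starting from 1 we can reach 1, 4, 11. That is one component of size 3.
Starting from 2 we can reach 2, 3, 5, 6, 8, 9, 10, 13. That is one component of size 8.
Total: 3 components.

3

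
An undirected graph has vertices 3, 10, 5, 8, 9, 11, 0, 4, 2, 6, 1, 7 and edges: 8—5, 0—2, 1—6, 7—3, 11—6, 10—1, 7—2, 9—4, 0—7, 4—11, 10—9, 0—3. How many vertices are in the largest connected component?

Starting from 5 we can reach 5, 8. That is one component of size 2.
Starting from 0 we can reach 0, 2, 3, 7. That is one component of size 4.
Starting from 1 we can reach 1, 4, 6, 9, 10, 11. That is one component of size 6.
The largest has 6 vertices.

6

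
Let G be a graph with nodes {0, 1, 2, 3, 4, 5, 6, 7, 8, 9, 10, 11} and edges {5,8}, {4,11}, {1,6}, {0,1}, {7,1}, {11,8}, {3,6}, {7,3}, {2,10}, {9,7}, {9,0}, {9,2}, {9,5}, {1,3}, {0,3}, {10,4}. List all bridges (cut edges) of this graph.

The edges on the cycle 0-1-6-3-0 are not bridges since each lies on that cycle.
Every edge lies on some cycle, so there are no bridges.

none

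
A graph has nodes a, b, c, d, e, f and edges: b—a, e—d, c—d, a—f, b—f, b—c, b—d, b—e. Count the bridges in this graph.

0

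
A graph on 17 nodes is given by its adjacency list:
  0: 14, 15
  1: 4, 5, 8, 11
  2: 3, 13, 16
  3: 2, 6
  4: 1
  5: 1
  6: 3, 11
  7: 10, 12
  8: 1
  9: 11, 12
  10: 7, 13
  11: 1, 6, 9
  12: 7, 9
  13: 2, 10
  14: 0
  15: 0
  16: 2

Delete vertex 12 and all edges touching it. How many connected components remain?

2

With 12 gone, the remaining components are: {0, 14, 15}; {1, 2, 3, 4, 5, 6, 7, 8, 9, 10, 11, 13, 16}.
That is 2 components.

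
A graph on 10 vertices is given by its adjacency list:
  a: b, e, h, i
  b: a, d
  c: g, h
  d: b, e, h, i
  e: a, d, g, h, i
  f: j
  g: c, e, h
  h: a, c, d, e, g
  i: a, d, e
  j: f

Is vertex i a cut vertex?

Deleting i leaves 2 components (was 2), so i is not a cut vertex.

No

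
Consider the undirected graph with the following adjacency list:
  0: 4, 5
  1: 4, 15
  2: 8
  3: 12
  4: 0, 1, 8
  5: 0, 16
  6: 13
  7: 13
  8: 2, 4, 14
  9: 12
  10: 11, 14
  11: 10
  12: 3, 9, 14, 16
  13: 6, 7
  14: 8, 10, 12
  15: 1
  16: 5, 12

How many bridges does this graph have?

9

The edges on the cycle 4-8-14-12-16-5-0-4 are not bridges since each lies on that cycle.
But removing 1-15 disconnects 1 from 15; removing 3-12 disconnects 3 from 12; removing 11-10 disconnects 11 from 10; removing 6-13 disconnects 6 from 13 — these are bridges.
In total 9 edges are bridges.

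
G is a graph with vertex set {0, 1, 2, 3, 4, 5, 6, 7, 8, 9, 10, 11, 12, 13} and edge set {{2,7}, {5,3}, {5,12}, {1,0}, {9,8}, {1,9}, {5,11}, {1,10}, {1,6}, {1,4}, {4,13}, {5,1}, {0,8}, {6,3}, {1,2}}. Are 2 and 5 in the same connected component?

From 2 we can reach 0, 1, 2, 3, 4, 5, 6, 7, 8, 9, 10, 11, 12, 13, which includes 5.

Yes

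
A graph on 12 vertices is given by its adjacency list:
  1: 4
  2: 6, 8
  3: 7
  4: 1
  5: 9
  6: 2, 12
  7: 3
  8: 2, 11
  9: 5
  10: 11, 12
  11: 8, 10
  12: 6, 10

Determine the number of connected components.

Starting from 3 we can reach 3, 7. That is one component of size 2.
Starting from 1 we can reach 1, 4. That is one component of size 2.
Starting from 5 we can reach 5, 9. That is one component of size 2.
Starting from 2 we can reach 2, 6, 8, 10, 11, 12. That is one component of size 6.
Total: 4 components.

4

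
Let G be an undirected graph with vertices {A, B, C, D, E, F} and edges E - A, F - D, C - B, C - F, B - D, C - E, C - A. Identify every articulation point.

Removing C increases the component count from 1 to 2, so C is a cut vertex.
By contrast removing E leaves 1 component; it is not a cut vertex. No other vertex is a cut vertex either.

C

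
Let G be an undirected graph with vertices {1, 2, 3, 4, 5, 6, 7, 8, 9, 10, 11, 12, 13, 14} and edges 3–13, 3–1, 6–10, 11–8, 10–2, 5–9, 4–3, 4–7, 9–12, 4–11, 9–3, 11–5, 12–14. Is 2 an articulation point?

Deleting 2 leaves 2 components (was 2), so 2 is not a cut vertex.

No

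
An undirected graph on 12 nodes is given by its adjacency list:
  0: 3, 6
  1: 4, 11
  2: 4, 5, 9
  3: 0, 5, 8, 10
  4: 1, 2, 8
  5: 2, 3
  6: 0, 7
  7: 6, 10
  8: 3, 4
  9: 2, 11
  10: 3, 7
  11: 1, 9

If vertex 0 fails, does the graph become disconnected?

No

Deleting 0 leaves 1 component (was 1) (its neighbors 3, 6 remain connected to each other), so 0 is not a cut vertex.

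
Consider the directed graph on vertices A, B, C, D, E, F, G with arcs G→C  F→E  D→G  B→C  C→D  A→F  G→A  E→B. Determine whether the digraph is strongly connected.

Yes

From A we can reach every vertex (A, B, C, D, E, F, G), and every vertex can reach A (A, B, C, D, E, F, G). So the whole graph is one strongly connected component.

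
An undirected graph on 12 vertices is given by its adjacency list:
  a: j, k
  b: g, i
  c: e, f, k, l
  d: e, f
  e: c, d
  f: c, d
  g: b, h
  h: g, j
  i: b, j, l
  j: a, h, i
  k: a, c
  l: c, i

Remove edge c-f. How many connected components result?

c and f are still connected via c-e-d-f, so the component count stays at 1.

1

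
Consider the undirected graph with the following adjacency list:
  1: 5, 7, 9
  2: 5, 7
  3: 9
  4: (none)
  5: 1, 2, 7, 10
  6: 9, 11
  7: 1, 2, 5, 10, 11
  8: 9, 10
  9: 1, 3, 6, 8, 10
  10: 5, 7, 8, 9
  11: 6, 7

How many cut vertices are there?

1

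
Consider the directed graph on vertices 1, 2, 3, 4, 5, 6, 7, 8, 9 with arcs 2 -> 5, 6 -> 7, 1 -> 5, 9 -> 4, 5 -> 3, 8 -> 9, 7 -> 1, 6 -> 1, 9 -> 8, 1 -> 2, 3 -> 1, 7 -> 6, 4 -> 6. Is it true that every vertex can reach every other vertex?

No

There is no directed path from 4 to 8, so the graph is not strongly connected.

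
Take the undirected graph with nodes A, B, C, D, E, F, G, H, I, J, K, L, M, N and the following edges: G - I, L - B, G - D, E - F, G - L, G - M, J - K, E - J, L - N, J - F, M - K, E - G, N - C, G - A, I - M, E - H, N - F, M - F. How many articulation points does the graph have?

Removing E increases the component count from 1 to 2, so E is a cut vertex.
Removing G increases the component count from 1 to 3, so G is a cut vertex.
Removing L increases the component count from 1 to 2, so L is a cut vertex.
Likewise N is a cut vertex.
By contrast removing C leaves 1 component; it is not a cut vertex. No other vertex is a cut vertex either.

4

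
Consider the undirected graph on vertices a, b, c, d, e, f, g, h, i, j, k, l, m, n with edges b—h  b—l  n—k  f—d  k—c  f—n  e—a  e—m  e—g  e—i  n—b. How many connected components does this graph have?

j is isolated — a component by itself.
Starting from a we can reach a, e, g, i, m. That is one component of size 5.
Starting from b we can reach b, c, d, f, h, k, l, n. That is one component of size 8.
Total: 3 components.

3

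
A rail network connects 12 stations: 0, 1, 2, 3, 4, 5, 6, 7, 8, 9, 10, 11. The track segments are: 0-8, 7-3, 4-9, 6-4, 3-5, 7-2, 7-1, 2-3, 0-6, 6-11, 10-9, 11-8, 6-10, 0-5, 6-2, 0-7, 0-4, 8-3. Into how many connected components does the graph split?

Starting from 0 we can reach 0, 1, 2, 3, 4, 5, 6, 7, 8, 9, 10, 11. That is one component of size 12.
Total: 1 component.

1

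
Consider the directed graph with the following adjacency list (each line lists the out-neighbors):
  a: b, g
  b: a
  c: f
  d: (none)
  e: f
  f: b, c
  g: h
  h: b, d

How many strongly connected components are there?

{a, b, g, h} are all mutually reachable — one SCC of size 4.
{c, f} are all mutually reachable — one SCC of size 2.
{d} is an SCC by itself.
{e} is an SCC by itself.
That gives 4 strongly connected components.

4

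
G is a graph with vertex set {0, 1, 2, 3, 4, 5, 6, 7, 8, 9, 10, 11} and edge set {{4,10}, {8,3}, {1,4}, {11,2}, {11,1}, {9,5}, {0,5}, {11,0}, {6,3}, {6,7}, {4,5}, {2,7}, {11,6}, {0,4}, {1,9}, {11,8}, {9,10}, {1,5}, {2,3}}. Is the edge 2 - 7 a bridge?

After removing 2 - 7, the path 2-11-6-7 still connects them, so the edge is not a bridge.

No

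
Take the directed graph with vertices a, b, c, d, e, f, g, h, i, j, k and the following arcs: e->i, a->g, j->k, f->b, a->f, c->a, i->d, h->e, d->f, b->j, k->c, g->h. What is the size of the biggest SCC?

{a, b, c, d, e, f, g, h, i, j, k} are all mutually reachable — one SCC of size 11.
The largest has 11 vertices.

11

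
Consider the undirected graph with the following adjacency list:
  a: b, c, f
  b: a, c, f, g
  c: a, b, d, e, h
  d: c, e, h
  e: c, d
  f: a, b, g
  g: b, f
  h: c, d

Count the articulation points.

Removing c increases the component count from 1 to 2, so c is a cut vertex.
By contrast removing e leaves 1 component; it is not a cut vertex. No other vertex is a cut vertex either.

1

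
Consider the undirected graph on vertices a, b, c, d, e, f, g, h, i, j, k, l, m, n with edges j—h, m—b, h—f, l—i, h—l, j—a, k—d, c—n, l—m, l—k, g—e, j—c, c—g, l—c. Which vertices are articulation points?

Removing c increases the component count from 1 to 3, so c is a cut vertex.
Removing g increases the component count from 1 to 2, so g is a cut vertex.
Removing h increases the component count from 1 to 2, so h is a cut vertex.
Likewise j, k, l, m are cut vertices.
By contrast removing e leaves 1 component; it is not a cut vertex. No other vertex is a cut vertex either.

c, g, h, j, k, l, m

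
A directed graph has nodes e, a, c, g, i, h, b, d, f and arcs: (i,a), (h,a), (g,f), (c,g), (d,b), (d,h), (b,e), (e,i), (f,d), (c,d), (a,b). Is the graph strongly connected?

There is no directed path from d to c, so the graph is not strongly connected.

No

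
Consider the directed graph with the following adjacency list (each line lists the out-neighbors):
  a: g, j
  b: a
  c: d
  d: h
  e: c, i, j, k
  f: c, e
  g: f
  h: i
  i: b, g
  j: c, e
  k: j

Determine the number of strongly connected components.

1

{a, b, c, d, e, f, g, h, i, j, k} are all mutually reachable — one SCC of size 11.
That gives 1 strongly connected component.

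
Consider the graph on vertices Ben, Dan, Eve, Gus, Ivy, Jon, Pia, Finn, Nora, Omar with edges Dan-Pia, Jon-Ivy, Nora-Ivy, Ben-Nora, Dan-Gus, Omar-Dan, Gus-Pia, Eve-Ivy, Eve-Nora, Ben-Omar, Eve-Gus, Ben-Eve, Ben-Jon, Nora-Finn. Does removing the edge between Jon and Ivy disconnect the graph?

After removing Jon-Ivy, the path Jon-Ben-Eve-Ivy still connects them, so the edge is not a bridge.

No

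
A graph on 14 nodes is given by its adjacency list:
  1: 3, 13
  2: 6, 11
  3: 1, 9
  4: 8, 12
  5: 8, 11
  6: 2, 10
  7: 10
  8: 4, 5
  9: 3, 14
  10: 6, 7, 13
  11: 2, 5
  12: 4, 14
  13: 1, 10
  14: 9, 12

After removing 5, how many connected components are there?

With 5 gone, the remaining components are: {1, 2, 3, 4, 6, 7, 8, 9, 10, 11, 12, 13, 14}.
That is 1 component.

1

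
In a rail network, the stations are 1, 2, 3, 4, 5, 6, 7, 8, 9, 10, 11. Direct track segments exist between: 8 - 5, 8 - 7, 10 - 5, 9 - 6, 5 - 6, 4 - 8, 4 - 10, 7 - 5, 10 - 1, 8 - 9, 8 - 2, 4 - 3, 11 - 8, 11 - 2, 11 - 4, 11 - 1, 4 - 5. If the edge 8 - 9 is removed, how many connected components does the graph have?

1

8 and 9 are still connected via 8-5-6-9, so the component count stays at 1.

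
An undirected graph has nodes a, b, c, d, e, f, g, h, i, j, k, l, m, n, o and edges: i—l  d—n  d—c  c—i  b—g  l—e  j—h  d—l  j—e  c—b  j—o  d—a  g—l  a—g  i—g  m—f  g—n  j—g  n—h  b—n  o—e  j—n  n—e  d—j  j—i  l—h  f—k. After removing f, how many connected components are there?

3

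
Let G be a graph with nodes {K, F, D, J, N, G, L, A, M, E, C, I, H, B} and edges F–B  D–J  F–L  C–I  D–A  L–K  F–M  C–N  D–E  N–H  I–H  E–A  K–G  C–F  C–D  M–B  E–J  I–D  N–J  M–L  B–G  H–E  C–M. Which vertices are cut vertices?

Removing C increases the component count from 1 to 2, so C is a cut vertex.
By contrast removing F leaves 1 component; it is not a cut vertex. No other vertex is a cut vertex either.

C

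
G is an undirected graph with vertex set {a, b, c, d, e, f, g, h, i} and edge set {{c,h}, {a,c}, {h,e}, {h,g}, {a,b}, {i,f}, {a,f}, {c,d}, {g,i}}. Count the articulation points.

Removing a increases the component count from 1 to 2, so a is a cut vertex.
Removing c increases the component count from 1 to 2, so c is a cut vertex.
Removing h increases the component count from 1 to 2, so h is a cut vertex.
By contrast removing d leaves 1 component; it is not a cut vertex. No other vertex is a cut vertex either.

3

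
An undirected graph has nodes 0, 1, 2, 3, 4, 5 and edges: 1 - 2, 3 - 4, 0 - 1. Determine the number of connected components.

5 is isolated — a component by itself.
Starting from 3 we can reach 3, 4. That is one component of size 2.
Starting from 0 we can reach 0, 1, 2. That is one component of size 3.
Total: 3 components.

3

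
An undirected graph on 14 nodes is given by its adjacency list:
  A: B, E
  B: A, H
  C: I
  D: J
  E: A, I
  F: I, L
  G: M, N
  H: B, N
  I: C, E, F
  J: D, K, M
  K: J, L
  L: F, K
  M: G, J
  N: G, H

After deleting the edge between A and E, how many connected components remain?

A and E are still connected via A-B-H-N-G-M-J-K-L-F-I-E, so the component count stays at 1.

1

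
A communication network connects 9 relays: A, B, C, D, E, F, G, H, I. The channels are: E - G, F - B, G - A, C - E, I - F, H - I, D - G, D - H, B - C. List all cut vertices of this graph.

Removing G increases the component count from 1 to 2, so G is a cut vertex.
By contrast removing B leaves 1 component; it is not a cut vertex. No other vertex is a cut vertex either.

G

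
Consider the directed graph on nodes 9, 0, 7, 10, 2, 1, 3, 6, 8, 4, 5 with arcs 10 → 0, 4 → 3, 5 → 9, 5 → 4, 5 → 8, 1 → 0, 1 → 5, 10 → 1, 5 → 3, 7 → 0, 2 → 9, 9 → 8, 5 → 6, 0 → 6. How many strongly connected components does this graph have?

{5} is an SCC by itself.
{8} is an SCC by itself.
{10} is an SCC by itself.
{7} is an SCC by itself.
{4} is an SCC by itself.
(and 6 more singleton SCCs)
That gives 11 strongly connected components.

11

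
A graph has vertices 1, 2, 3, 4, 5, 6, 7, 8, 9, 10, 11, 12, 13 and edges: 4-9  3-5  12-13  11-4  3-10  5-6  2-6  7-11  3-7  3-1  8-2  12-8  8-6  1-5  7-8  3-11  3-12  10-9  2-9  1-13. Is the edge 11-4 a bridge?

No

After removing 11-4, the path 11-3-10-9-4 still connects them, so the edge is not a bridge.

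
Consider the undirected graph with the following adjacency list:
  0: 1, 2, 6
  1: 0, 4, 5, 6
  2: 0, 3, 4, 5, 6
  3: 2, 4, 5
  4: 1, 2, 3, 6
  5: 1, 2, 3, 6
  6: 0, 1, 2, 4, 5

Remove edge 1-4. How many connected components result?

1 and 4 are still connected via 1-6-4, so the component count stays at 1.

1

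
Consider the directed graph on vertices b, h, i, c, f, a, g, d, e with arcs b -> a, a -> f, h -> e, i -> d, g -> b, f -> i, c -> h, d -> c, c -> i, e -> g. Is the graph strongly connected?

From d we can reach every vertex (a, b, c, d, e, f, g, h, i), and every vertex can reach d (a, b, c, d, e, f, g, h, i). So the whole graph is one strongly connected component.

Yes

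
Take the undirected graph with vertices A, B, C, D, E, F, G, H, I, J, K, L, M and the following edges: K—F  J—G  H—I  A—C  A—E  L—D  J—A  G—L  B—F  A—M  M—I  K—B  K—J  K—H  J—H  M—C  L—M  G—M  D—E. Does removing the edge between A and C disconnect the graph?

No

After removing A—C, the path A-M-C still connects them, so the edge is not a bridge.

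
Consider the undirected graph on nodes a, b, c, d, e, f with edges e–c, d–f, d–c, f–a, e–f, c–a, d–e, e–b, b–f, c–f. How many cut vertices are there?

Removing b, for instance, still leaves 1 component. No single vertex removal increases the component count — the graph has no articulation points.

0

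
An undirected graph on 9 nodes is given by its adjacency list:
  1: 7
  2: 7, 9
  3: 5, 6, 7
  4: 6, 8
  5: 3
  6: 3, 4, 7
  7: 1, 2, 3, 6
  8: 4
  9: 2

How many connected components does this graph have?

1

Starting from 1 we can reach 1, 2, 3, 4, 5, 6, 7, 8, 9. That is one component of size 9.
Total: 1 component.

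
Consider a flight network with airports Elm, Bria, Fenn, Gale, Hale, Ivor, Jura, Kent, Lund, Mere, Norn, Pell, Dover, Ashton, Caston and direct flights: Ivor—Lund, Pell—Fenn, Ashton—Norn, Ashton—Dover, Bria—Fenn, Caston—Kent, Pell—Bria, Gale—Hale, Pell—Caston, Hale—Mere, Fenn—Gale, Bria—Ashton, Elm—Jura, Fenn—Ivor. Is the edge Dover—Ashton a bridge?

Yes

Removing Dover—Ashton leaves no path between Dover and Ashton: the component count goes from 2 to 3. So it is a bridge.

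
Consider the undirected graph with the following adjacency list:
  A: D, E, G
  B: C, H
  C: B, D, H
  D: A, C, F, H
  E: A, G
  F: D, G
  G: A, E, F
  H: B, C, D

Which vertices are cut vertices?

Removing D increases the component count from 1 to 2, so D is a cut vertex.
By contrast removing H leaves 1 component; it is not a cut vertex. No other vertex is a cut vertex either.

D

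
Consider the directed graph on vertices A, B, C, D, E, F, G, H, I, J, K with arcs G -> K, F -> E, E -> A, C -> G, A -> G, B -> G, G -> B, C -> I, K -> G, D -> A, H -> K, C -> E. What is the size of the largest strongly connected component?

{B, G, K} are all mutually reachable — one SCC of size 3.
{E} is an SCC by itself.
{I} is an SCC by itself.
{C} is an SCC by itself.
{F} is an SCC by itself.
(and 4 more singleton SCCs)
The largest has 3 vertices.

3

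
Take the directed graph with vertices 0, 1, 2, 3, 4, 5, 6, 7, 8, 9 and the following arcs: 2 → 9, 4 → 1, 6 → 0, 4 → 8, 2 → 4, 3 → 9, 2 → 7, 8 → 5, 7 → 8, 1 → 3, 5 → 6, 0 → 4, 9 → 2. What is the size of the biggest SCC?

{0, 1, 2, 3, 4, 5, 6, 7, 8, 9} are all mutually reachable — one SCC of size 10.
The largest has 10 vertices.

10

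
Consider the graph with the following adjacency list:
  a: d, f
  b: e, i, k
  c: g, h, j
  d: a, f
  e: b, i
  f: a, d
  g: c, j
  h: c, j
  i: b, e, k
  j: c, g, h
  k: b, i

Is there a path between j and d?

No

The component containing j is {c, g, h, j}, and d is not in it.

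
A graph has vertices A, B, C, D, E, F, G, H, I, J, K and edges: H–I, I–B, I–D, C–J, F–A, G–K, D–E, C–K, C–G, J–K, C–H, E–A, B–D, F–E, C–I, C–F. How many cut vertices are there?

1

Removing C increases the component count from 1 to 2, so C is a cut vertex.
By contrast removing J leaves 1 component; it is not a cut vertex. No other vertex is a cut vertex either.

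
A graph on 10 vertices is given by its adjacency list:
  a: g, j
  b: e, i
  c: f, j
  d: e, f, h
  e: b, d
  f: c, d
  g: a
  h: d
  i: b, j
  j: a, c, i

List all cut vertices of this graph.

Removing a increases the component count from 1 to 2, so a is a cut vertex.
Removing d increases the component count from 1 to 2, so d is a cut vertex.
Removing j increases the component count from 1 to 2, so j is a cut vertex.
By contrast removing b leaves 1 component; it is not a cut vertex. No other vertex is a cut vertex either.

a, d, j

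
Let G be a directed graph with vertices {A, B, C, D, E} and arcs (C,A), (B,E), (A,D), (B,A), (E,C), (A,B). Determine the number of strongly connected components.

{A, B, C, E} are all mutually reachable — one SCC of size 4.
{D} is an SCC by itself.
That gives 2 strongly connected components.

2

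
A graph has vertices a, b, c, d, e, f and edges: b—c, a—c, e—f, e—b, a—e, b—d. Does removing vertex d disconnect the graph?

Deleting d leaves 1 component (was 1), so d is not a cut vertex.

No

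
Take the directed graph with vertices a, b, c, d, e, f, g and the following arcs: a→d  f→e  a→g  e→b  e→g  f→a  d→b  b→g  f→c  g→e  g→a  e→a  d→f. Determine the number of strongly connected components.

{a, b, d, e, f, g} are all mutually reachable — one SCC of size 6.
{c} is an SCC by itself.
That gives 2 strongly connected components.

2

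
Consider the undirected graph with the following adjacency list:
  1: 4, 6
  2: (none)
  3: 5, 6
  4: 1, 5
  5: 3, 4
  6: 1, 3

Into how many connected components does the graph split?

2

2 is isolated — a component by itself.
Starting from 1 we can reach 1, 3, 4, 5, 6. That is one component of size 5.
Total: 2 components.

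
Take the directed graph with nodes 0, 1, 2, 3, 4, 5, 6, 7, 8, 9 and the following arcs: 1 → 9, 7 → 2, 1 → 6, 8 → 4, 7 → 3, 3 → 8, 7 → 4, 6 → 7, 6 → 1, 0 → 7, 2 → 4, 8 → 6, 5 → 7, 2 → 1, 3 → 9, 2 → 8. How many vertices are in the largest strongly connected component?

6

{1, 2, 3, 6, 7, 8} are all mutually reachable — one SCC of size 6.
{5} is an SCC by itself.
{4} is an SCC by itself.
{9} is an SCC by itself.
{0} is an SCC by itself.
The largest has 6 vertices.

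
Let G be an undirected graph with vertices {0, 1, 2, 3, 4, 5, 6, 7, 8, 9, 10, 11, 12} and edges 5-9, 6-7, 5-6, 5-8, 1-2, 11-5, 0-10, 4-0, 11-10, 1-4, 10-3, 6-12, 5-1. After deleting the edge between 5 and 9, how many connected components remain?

2

Before removal there is 1 component.
5-9 is a bridge — removing it separates 5's side from 9's side.
After removal: 2 components.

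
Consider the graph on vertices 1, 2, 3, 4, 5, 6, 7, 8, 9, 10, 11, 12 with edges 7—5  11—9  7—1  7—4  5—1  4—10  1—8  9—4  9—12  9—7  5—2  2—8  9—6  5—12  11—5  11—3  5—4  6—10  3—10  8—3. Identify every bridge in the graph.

none

The edges on the cycle 9-7-4-10-6-9 are not bridges since each lies on that cycle.
Every edge lies on some cycle, so there are no bridges.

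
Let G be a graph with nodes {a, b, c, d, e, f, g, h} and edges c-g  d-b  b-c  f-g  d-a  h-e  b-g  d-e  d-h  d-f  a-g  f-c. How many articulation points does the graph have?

1

Removing d increases the component count from 1 to 2, so d is a cut vertex.
By contrast removing h leaves 1 component; it is not a cut vertex. No other vertex is a cut vertex either.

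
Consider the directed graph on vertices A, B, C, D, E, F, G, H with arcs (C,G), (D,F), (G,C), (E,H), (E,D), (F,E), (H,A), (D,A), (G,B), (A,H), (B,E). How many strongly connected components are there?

4

{D, E, F} are all mutually reachable — one SCC of size 3.
{C, G} are all mutually reachable — one SCC of size 2.
{A, H} are all mutually reachable — one SCC of size 2.
{B} is an SCC by itself.
That gives 4 strongly connected components.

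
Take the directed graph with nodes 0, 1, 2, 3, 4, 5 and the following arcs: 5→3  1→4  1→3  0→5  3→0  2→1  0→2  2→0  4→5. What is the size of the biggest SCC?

{0, 1, 2, 3, 4, 5} are all mutually reachable — one SCC of size 6.
The largest has 6 vertices.

6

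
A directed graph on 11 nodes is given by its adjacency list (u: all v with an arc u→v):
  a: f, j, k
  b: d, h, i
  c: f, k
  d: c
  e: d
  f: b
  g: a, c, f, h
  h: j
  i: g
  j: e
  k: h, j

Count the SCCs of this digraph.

{a, b, c, d, e, f, g, h, i, j, k} are all mutually reachable — one SCC of size 11.
That gives 1 strongly connected component.

1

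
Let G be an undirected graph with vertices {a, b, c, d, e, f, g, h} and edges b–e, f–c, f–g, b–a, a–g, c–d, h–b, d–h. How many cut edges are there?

The edges on the cycle f-c-d-h-b-a-g-f are not bridges since each lies on that cycle.
But removing b–e disconnects b from e — this is a bridge.

1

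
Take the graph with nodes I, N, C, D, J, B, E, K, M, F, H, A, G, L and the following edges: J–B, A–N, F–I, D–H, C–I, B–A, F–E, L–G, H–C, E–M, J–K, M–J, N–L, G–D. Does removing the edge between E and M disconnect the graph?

After removing E–M, the path E-F-I-C-H-D-G-L-N-A-B-J-M still connects them, so the edge is not a bridge.

No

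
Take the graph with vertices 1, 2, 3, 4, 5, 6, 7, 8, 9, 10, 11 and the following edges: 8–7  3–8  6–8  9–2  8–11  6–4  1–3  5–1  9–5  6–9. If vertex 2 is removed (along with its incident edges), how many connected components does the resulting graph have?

With 2 gone, the remaining components are: {10}; {1, 3, 4, 5, 6, 7, 8, 9, 11}.
That is 2 components.

2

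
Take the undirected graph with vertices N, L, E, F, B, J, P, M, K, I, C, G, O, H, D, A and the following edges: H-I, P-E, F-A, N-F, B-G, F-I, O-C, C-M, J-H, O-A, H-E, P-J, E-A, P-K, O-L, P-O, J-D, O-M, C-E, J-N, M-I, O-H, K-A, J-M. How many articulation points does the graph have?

Removing J increases the component count from 2 to 3, so J is a cut vertex.
Removing O increases the component count from 2 to 3, so O is a cut vertex.
By contrast removing M leaves 2 components; it is not a cut vertex. No other vertex is a cut vertex either.

2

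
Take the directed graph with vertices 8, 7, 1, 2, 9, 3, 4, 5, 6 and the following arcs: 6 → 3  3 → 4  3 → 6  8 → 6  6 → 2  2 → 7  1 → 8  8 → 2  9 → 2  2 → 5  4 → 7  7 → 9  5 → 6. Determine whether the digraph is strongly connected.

No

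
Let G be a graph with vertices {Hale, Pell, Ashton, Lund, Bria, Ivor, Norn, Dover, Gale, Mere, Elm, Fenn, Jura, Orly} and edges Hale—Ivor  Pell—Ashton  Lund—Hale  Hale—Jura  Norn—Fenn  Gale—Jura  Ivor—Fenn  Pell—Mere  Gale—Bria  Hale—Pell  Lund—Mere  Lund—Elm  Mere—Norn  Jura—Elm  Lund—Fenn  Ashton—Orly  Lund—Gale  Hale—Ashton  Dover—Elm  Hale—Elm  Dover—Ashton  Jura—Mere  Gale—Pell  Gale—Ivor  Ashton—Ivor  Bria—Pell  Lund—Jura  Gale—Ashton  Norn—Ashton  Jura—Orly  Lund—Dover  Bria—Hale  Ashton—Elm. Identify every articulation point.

Removing Bria, for instance, still leaves 1 component. No single vertex removal increases the component count — the graph has no articulation points.

none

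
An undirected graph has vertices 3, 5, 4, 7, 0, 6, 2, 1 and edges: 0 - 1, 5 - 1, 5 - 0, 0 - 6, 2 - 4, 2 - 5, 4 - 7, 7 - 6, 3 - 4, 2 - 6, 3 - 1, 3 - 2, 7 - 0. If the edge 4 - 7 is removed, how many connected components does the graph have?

1

4 and 7 are still connected via 4-2-6-7, so the component count stays at 1.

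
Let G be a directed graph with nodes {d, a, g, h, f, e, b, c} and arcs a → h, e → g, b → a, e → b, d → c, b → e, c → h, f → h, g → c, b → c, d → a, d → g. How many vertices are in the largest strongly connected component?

2

{b, e} are all mutually reachable — one SCC of size 2.
{a} is an SCC by itself.
{c} is an SCC by itself.
{g} is an SCC by itself.
{f} is an SCC by itself.
(and 2 more singleton SCCs)
The largest has 2 vertices.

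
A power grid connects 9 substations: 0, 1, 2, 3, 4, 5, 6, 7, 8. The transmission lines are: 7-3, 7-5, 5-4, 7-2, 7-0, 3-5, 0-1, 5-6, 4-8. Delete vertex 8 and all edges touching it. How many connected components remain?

With 8 gone, the remaining components are: {0, 1, 2, 3, 4, 5, 6, 7}.
That is 1 component.

1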